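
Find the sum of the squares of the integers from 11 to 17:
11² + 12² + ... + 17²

Use ∑_{k=1}^{n} k² = n(n+1)(2n+1)/6, then subtract the first 10 terms.
∑_{k=1}^{17} k² = 17×18×35/6 = 1785
∑_{k=1}^{10} k² = 10×11×21/6 = 385
∑_{k=11}^{17} k² = 1785 - 385 = 1400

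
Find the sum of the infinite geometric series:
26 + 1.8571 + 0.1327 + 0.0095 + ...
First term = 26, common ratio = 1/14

For |r| < 1, S = a / (1 - r)
S = 26 / (1 - (1/14))
S = 26 / (13/14)
S = 28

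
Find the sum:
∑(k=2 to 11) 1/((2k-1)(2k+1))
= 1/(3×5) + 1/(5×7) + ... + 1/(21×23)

Partial fractions: 1/((2k-1)(2k+1)) = (1/2)[1/(2k-1) - 1/(2k+1)]
The series telescopes:
= (1/2)[1/3 - 1/23]
= 10/69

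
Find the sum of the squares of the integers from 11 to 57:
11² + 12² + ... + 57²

Use ∑_{k=1}^{n} k² = n(n+1)(2n+1)/6, then subtract the first 10 terms.
∑_{k=1}^{57} k² = 57×58×115/6 = 63365
∑_{k=1}^{10} k² = 10×11×21/6 = 385
∑_{k=11}^{57} k² = 63365 - 385 = 62980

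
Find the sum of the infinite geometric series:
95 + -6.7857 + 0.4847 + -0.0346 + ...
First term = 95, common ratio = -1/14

For |r| < 1, S = a / (1 - r)
S = 95 / (1 - (-1/14))
S = 95 / (15/14)
S = 266/3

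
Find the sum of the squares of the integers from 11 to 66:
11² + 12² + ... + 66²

Use ∑_{k=1}^{n} k² = n(n+1)(2n+1)/6, then subtract the first 10 terms.
∑_{k=1}^{66} k² = 66×67×133/6 = 98021
∑_{k=1}^{10} k² = 10×11×21/6 = 385
∑_{k=11}^{66} k² = 98021 - 385 = 97636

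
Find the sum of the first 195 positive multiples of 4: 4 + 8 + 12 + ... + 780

Factor out 4: = 4(1 + 2 + ... + 195) = 4 × n(n+1)/2
= 4 × 195×196/2
= 4 × 19110
= 76440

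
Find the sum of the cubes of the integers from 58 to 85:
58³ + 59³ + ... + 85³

Use ∑_{k=1}^{n} k³ = [n(n+1)/2]², then subtract the first 57 terms.
∑_{k=1}^{85} k³ = [85×86/2]² = 3655² = 13359025
∑_{k=1}^{57} k³ = [57×58/2]² = 1653² = 2732409
∑_{k=58}^{85} k³ = 13359025 - 2732409 = 10626616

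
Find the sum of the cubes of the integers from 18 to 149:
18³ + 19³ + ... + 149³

Use ∑_{k=1}^{n} k³ = [n(n+1)/2]², then subtract the first 17 terms.
∑_{k=1}^{149} k³ = [149×150/2]² = 11175² = 124880625
∑_{k=1}^{17} k³ = [17×18/2]² = 153² = 23409
∑_{k=18}^{149} k³ = 124880625 - 23409 = 124857216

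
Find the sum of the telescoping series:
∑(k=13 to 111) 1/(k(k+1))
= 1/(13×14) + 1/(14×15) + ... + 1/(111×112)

Partial fractions: 1/(k(k+1)) = 1/k - 1/(k+1)
The series telescopes:
= (1/13 - 1/14) + (1/14 - 1/15) + ... + (1/111 - 1/112)
= 1/13 - 1/112
= 99/1456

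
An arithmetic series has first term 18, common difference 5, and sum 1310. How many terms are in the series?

Using S = n/2 × [2a + (n-1)d]
1310 = n/2 × [2(18) + (n-1)(5)]
1310 = n/2 × [36 + 5n - 5]
2620 = n × [31 + 5n]
5n² + (31)n - 2620 = 0
Discriminant: Δ = (31)² - 4(5)(-2620) = 961 + 52400 = 53361
√Δ = 231
n = [-(31) + √Δ] / (2·5) = (-31 + 231) / 10 = 200 / 10 = 20
(The negative root is discarded since n must be a positive integer.)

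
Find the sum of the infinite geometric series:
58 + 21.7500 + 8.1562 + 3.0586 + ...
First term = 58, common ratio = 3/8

For |r| < 1, S = a / (1 - r)
S = 58 / (1 - (3/8))
S = 58 / (5/8)
S = 464/5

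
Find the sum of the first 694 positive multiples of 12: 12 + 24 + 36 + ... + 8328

Factor out 12: = 12(1 + 2 + ... + 694) = 12 × n(n+1)/2
= 12 × 694×695/2
= 12 × 241165
= 2893980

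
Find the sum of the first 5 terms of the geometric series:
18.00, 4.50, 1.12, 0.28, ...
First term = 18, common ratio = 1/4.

Sₙ = a(1 - rⁿ) / (1 - r)
S_5 = 18(1 - (1/4)^5) / (1 - (1/4))
S_5 = 18(1 - (1/1024)) / (3/4)
S_5 = 3069/128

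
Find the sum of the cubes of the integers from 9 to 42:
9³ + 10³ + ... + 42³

Use ∑_{k=1}^{n} k³ = [n(n+1)/2]², then subtract the first 8 terms.
∑_{k=1}^{42} k³ = [42×43/2]² = 903² = 815409
∑_{k=1}^{8} k³ = [8×9/2]² = 36² = 1296
∑_{k=9}^{42} k³ = 815409 - 1296 = 814113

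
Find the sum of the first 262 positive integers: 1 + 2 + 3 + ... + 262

Formula: ∑k = n(n+1)/2
= 262×263/2
= 68906/2
= 34453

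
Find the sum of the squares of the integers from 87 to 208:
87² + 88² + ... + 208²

Use ∑_{k=1}^{n} k² = n(n+1)(2n+1)/6, then subtract the first 86 terms.
∑_{k=1}^{208} k² = 208×209×417/6 = 3021304
∑_{k=1}^{86} k² = 86×87×173/6 = 215731
∑_{k=87}^{208} k² = 3021304 - 215731 = 2805573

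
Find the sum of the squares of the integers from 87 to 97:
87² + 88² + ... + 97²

Use ∑_{k=1}^{n} k² = n(n+1)(2n+1)/6, then subtract the first 86 terms.
∑_{k=1}^{97} k² = 97×98×195/6 = 308945
∑_{k=1}^{86} k² = 86×87×173/6 = 215731
∑_{k=87}^{97} k² = 308945 - 215731 = 93214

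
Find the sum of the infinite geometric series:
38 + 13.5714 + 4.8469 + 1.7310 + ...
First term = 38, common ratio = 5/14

For |r| < 1, S = a / (1 - r)
S = 38 / (1 - (5/14))
S = 38 / (9/14)
S = 532/9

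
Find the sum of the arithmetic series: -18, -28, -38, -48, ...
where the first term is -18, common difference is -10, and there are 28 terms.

Sₙ = n/2 × (first + last)
Last term = a + (n-1)d = -18 + (28-1)×(-10) = -288
S_28 = 28/2 × (-18 + (-288))
S_28 = 28/2 × (-306) = -4284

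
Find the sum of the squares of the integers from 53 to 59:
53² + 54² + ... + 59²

Use ∑_{k=1}^{n} k² = n(n+1)(2n+1)/6, then subtract the first 52 terms.
∑_{k=1}^{59} k² = 59×60×119/6 = 70210
∑_{k=1}^{52} k² = 52×53×105/6 = 48230
∑_{k=53}^{59} k² = 70210 - 48230 = 21980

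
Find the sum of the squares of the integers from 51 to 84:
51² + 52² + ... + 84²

Use ∑_{k=1}^{n} k² = n(n+1)(2n+1)/6, then subtract the first 50 terms.
∑_{k=1}^{84} k² = 84×85×169/6 = 201110
∑_{k=1}^{50} k² = 50×51×101/6 = 42925
∑_{k=51}^{84} k² = 201110 - 42925 = 158185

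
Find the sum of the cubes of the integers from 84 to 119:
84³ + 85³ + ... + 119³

Use ∑_{k=1}^{n} k³ = [n(n+1)/2]², then subtract the first 83 terms.
∑_{k=1}^{119} k³ = [119×120/2]² = 7140² = 50979600
∑_{k=1}^{83} k³ = [83×84/2]² = 3486² = 12152196
∑_{k=84}^{119} k³ = 50979600 - 12152196 = 38827404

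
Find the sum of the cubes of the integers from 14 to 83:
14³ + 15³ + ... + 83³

Use ∑_{k=1}^{n} k³ = [n(n+1)/2]², then subtract the first 13 terms.
∑_{k=1}^{83} k³ = [83×84/2]² = 3486² = 12152196
∑_{k=1}^{13} k³ = [13×14/2]² = 91² = 8281
∑_{k=14}^{83} k³ = 12152196 - 8281 = 12143915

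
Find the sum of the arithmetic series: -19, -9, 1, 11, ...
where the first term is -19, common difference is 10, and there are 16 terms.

Sₙ = n/2 × (first + last)
Last term = a + (n-1)d = -19 + (16-1)×10 = 131
S_16 = 16/2 × (-19 + 131)
S_16 = 16/2 × 112 = 896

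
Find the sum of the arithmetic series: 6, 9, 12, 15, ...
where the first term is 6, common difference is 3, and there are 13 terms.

Sₙ = n/2 × (first + last)
Last term = a + (n-1)d = 6 + (13-1)×3 = 42
S_13 = 13/2 × (6 + 42)
S_13 = 13/2 × 48 = 312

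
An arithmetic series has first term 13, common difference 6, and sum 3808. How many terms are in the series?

Using S = n/2 × [2a + (n-1)d]
3808 = n/2 × [2(13) + (n-1)(6)]
3808 = n/2 × [26 + 6n - 6]
7616 = n × [20 + 6n]
6n² + (20)n - 7616 = 0
Discriminant: Δ = (20)² - 4(6)(-7616) = 400 + 182784 = 183184
√Δ = 428
n = [-(20) + √Δ] / (2·6) = (-20 + 428) / 12 = 408 / 12 = 34
(The negative root is discarded since n must be a positive integer.)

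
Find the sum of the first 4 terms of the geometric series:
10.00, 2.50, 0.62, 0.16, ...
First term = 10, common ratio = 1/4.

Sₙ = a(1 - rⁿ) / (1 - r)
S_4 = 10(1 - (1/4)^4) / (1 - (1/4))
S_4 = 10(1 - (1/256)) / (3/4)
S_4 = 425/32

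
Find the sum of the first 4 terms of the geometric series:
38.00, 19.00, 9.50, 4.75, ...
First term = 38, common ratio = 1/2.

Sₙ = a(1 - rⁿ) / (1 - r)
S_4 = 38(1 - (1/2)^4) / (1 - (1/2))
S_4 = 38(1 - (1/16)) / (1/2)
S_4 = 285/4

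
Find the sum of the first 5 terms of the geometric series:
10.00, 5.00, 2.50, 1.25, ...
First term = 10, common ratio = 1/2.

Sₙ = a(1 - rⁿ) / (1 - r)
S_5 = 10(1 - (1/2)^5) / (1 - (1/2))
S_5 = 10(1 - (1/32)) / (1/2)
S_5 = 155/8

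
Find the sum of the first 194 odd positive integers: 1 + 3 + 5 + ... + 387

Sum of first n odd numbers = n²
= 194²
= 37636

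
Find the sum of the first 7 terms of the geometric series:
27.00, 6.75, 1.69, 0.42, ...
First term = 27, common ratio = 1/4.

Sₙ = a(1 - rⁿ) / (1 - r)
S_7 = 27(1 - (1/4)^7) / (1 - (1/4))
S_7 = 27(1 - (1/16384)) / (3/4)
S_7 = 147447/4096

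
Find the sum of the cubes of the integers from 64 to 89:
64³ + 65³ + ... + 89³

Use ∑_{k=1}^{n} k³ = [n(n+1)/2]², then subtract the first 63 terms.
∑_{k=1}^{89} k³ = [89×90/2]² = 4005² = 16040025
∑_{k=1}^{63} k³ = [63×64/2]² = 2016² = 4064256
∑_{k=64}^{89} k³ = 16040025 - 4064256 = 11975769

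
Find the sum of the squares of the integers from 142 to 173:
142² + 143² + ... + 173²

Use ∑_{k=1}^{n} k² = n(n+1)(2n+1)/6, then subtract the first 141 terms.
∑_{k=1}^{173} k² = 173×174×347/6 = 1740899
∑_{k=1}^{141} k² = 141×142×283/6 = 944371
∑_{k=142}^{173} k² = 1740899 - 944371 = 796528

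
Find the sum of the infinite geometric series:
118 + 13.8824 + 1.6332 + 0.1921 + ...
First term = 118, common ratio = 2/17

For |r| < 1, S = a / (1 - r)
S = 118 / (1 - (2/17))
S = 118 / (15/17)
S = 2006/15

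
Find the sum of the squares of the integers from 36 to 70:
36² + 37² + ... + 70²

Use ∑_{k=1}^{n} k² = n(n+1)(2n+1)/6, then subtract the first 35 terms.
∑_{k=1}^{70} k² = 70×71×141/6 = 116795
∑_{k=1}^{35} k² = 35×36×71/6 = 14910
∑_{k=36}^{70} k² = 116795 - 14910 = 101885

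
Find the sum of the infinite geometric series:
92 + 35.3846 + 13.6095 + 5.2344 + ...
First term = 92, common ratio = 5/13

For |r| < 1, S = a / (1 - r)
S = 92 / (1 - (5/13))
S = 92 / (8/13)
S = 299/2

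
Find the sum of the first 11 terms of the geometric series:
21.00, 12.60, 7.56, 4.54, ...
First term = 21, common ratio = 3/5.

Sₙ = a(1 - rⁿ) / (1 - r)
S_11 = 21(1 - (3/5)^11) / (1 - (3/5))
S_11 = 21(1 - (177147/48828125)) / (2/5)
S_11 = 510835269/9765625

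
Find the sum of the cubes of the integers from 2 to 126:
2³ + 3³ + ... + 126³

Use ∑_{k=1}^{n} k³ = [n(n+1)/2]², then subtract the first 1 terms.
∑_{k=1}^{126} k³ = [126×127/2]² = 8001² = 64016001
∑_{k=1}^{1} k³ = [1×2/2]² = 1² = 1
∑_{k=2}^{126} k³ = 64016001 - 1 = 64016000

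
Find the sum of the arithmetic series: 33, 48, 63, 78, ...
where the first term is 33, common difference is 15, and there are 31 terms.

Sₙ = n/2 × (first + last)
Last term = a + (n-1)d = 33 + (31-1)×15 = 483
S_31 = 31/2 × (33 + 483)
S_31 = 31/2 × 516 = 7998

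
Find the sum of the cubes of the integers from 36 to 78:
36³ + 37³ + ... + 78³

Use ∑_{k=1}^{n} k³ = [n(n+1)/2]², then subtract the first 35 terms.
∑_{k=1}^{78} k³ = [78×79/2]² = 3081² = 9492561
∑_{k=1}^{35} k³ = [35×36/2]² = 630² = 396900
∑_{k=36}^{78} k³ = 9492561 - 396900 = 9095661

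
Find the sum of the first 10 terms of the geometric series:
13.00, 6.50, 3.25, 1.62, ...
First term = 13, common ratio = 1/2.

Sₙ = a(1 - rⁿ) / (1 - r)
S_10 = 13(1 - (1/2)^10) / (1 - (1/2))
S_10 = 13(1 - (1/1024)) / (1/2)
S_10 = 13299/512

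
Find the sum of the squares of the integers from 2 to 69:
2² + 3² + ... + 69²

Use ∑_{k=1}^{n} k² = n(n+1)(2n+1)/6, then subtract the first 1 terms.
∑_{k=1}^{69} k² = 69×70×139/6 = 111895
∑_{k=1}^{1} k² = 1×2×3/6 = 1
∑_{k=2}^{69} k² = 111895 - 1 = 111894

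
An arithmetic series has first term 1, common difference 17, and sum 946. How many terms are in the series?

Using S = n/2 × [2a + (n-1)d]
946 = n/2 × [2(1) + (n-1)(17)]
946 = n/2 × [2 + 17n - 17]
1892 = n × [-15 + 17n]
17n² + (-15)n - 1892 = 0
Discriminant: Δ = (-15)² - 4(17)(-1892) = 225 + 128656 = 128881
√Δ = 359
n = [-(-15) + √Δ] / (2·17) = (15 + 359) / 34 = 374 / 34 = 11
(The negative root is discarded since n must be a positive integer.)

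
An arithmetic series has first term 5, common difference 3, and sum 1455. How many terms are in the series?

Using S = n/2 × [2a + (n-1)d]
1455 = n/2 × [2(5) + (n-1)(3)]
1455 = n/2 × [10 + 3n - 3]
2910 = n × [7 + 3n]
3n² + (7)n - 2910 = 0
Discriminant: Δ = (7)² - 4(3)(-2910) = 49 + 34920 = 34969
√Δ = 187
n = [-(7) + √Δ] / (2·3) = (-7 + 187) / 6 = 180 / 6 = 30
(The negative root is discarded since n must be a positive integer.)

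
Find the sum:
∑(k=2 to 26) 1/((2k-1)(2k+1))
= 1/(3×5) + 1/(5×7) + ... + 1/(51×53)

Partial fractions: 1/((2k-1)(2k+1)) = (1/2)[1/(2k-1) - 1/(2k+1)]
The series telescopes:
= (1/2)[1/3 - 1/53]
= 25/159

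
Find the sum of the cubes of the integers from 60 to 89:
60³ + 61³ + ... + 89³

Use ∑_{k=1}^{n} k³ = [n(n+1)/2]², then subtract the first 59 terms.
∑_{k=1}^{89} k³ = [89×90/2]² = 4005² = 16040025
∑_{k=1}^{59} k³ = [59×60/2]² = 1770² = 3132900
∑_{k=60}^{89} k³ = 16040025 - 3132900 = 12907125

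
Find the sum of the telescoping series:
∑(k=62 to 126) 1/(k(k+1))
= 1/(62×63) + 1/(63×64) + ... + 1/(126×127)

Partial fractions: 1/(k(k+1)) = 1/k - 1/(k+1)
The series telescopes:
= (1/62 - 1/63) + (1/63 - 1/64) + ... + (1/126 - 1/127)
= 1/62 - 1/127
= 65/7874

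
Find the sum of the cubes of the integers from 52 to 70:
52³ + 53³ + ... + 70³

Use ∑_{k=1}^{n} k³ = [n(n+1)/2]², then subtract the first 51 terms.
∑_{k=1}^{70} k³ = [70×71/2]² = 2485² = 6175225
∑_{k=1}^{51} k³ = [51×52/2]² = 1326² = 1758276
∑_{k=52}^{70} k³ = 6175225 - 1758276 = 4416949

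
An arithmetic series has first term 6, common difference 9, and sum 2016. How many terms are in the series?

Using S = n/2 × [2a + (n-1)d]
2016 = n/2 × [2(6) + (n-1)(9)]
2016 = n/2 × [12 + 9n - 9]
4032 = n × [3 + 9n]
9n² + (3)n - 4032 = 0
Discriminant: Δ = (3)² - 4(9)(-4032) = 9 + 145152 = 145161
√Δ = 381
n = [-(3) + √Δ] / (2·9) = (-3 + 381) / 18 = 378 / 18 = 21
(The negative root is discarded since n must be a positive integer.)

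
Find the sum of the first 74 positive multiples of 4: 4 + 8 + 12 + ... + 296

Factor out 4: = 4(1 + 2 + ... + 74) = 4 × n(n+1)/2
= 4 × 74×75/2
= 4 × 2775
= 11100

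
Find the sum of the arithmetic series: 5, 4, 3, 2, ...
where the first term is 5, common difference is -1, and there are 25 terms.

Sₙ = n/2 × (first + last)
Last term = a + (n-1)d = 5 + (25-1)×(-1) = -19
S_25 = 25/2 × (5 + (-19))
S_25 = 25/2 × (-14) = -175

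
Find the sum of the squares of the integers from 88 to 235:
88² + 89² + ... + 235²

Use ∑_{k=1}^{n} k² = n(n+1)(2n+1)/6, then subtract the first 87 terms.
∑_{k=1}^{235} k² = 235×236×471/6 = 4353610
∑_{k=1}^{87} k² = 87×88×175/6 = 223300
∑_{k=88}^{235} k² = 4353610 - 223300 = 4130310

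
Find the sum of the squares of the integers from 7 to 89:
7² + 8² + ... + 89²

Use ∑_{k=1}^{n} k² = n(n+1)(2n+1)/6, then subtract the first 6 terms.
∑_{k=1}^{89} k² = 89×90×179/6 = 238965
∑_{k=1}^{6} k² = 6×7×13/6 = 91
∑_{k=7}^{89} k² = 238965 - 91 = 238874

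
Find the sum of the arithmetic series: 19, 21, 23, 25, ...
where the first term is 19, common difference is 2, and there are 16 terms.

Sₙ = n/2 × (first + last)
Last term = a + (n-1)d = 19 + (16-1)×2 = 49
S_16 = 16/2 × (19 + 49)
S_16 = 16/2 × 68 = 544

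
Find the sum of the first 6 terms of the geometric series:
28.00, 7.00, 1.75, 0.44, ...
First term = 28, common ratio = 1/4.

Sₙ = a(1 - rⁿ) / (1 - r)
S_6 = 28(1 - (1/4)^6) / (1 - (1/4))
S_6 = 28(1 - (1/4096)) / (3/4)
S_6 = 9555/256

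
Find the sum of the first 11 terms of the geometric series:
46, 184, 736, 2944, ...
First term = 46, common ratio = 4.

Sₙ = a(1 - rⁿ) / (1 - r)
S_11 = 46(1 - 4^11) / (1 - 4)
S_11 = 46(1 - 4194304) / (-3)
S_11 = 64312646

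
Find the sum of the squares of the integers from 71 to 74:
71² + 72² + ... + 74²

Use ∑_{k=1}^{n} k² = n(n+1)(2n+1)/6, then subtract the first 70 terms.
∑_{k=1}^{74} k² = 74×75×149/6 = 137825
∑_{k=1}^{70} k² = 70×71×141/6 = 116795
∑_{k=71}^{74} k² = 137825 - 116795 = 21030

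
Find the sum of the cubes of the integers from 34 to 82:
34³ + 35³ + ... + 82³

Use ∑_{k=1}^{n} k³ = [n(n+1)/2]², then subtract the first 33 terms.
∑_{k=1}^{82} k³ = [82×83/2]² = 3403² = 11580409
∑_{k=1}^{33} k³ = [33×34/2]² = 561² = 314721
∑_{k=34}^{82} k³ = 11580409 - 314721 = 11265688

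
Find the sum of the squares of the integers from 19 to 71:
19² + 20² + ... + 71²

Use ∑_{k=1}^{n} k² = n(n+1)(2n+1)/6, then subtract the first 18 terms.
∑_{k=1}^{71} k² = 71×72×143/6 = 121836
∑_{k=1}^{18} k² = 18×19×37/6 = 2109
∑_{k=19}^{71} k² = 121836 - 2109 = 119727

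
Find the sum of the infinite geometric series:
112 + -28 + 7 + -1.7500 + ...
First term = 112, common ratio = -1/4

For |r| < 1, S = a / (1 - r)
S = 112 / (1 - (-1/4))
S = 112 / (5/4)
S = 448/5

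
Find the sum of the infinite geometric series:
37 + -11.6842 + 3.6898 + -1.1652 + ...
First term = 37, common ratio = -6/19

For |r| < 1, S = a / (1 - r)
S = 37 / (1 - (-6/19))
S = 37 / (25/19)
S = 703/25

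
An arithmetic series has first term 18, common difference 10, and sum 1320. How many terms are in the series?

Using S = n/2 × [2a + (n-1)d]
1320 = n/2 × [2(18) + (n-1)(10)]
1320 = n/2 × [36 + 10n - 10]
2640 = n × [26 + 10n]
10n² + (26)n - 2640 = 0
Discriminant: Δ = (26)² - 4(10)(-2640) = 676 + 105600 = 106276
√Δ = 326
n = [-(26) + √Δ] / (2·10) = (-26 + 326) / 20 = 300 / 20 = 15
(The negative root is discarded since n must be a positive integer.)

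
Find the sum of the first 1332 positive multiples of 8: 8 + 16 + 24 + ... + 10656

Factor out 8: = 8(1 + 2 + ... + 1332) = 8 × n(n+1)/2
= 8 × 1332×1333/2
= 8 × 887778
= 7102224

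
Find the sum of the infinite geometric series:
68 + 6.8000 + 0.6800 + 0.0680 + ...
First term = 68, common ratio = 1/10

For |r| < 1, S = a / (1 - r)
S = 68 / (1 - (1/10))
S = 68 / (9/10)
S = 680/9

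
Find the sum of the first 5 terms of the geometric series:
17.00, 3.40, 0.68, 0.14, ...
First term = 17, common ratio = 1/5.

Sₙ = a(1 - rⁿ) / (1 - r)
S_5 = 17(1 - (1/5)^5) / (1 - (1/5))
S_5 = 17(1 - (1/3125)) / (4/5)
S_5 = 13277/625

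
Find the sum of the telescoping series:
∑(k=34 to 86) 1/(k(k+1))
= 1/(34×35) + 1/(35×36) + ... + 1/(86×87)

Partial fractions: 1/(k(k+1)) = 1/k - 1/(k+1)
The series telescopes:
= (1/34 - 1/35) + (1/35 - 1/36) + ... + (1/86 - 1/87)
= 1/34 - 1/87
= 53/2958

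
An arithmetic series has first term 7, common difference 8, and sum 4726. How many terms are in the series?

Using S = n/2 × [2a + (n-1)d]
4726 = n/2 × [2(7) + (n-1)(8)]
4726 = n/2 × [14 + 8n - 8]
9452 = n × [6 + 8n]
8n² + (6)n - 9452 = 0
Discriminant: Δ = (6)² - 4(8)(-9452) = 36 + 302464 = 302500
√Δ = 550
n = [-(6) + √Δ] / (2·8) = (-6 + 550) / 16 = 544 / 16 = 34
(The negative root is discarded since n must be a positive integer.)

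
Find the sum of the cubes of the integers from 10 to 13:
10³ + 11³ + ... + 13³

Use ∑_{k=1}^{n} k³ = [n(n+1)/2]², then subtract the first 9 terms.
∑_{k=1}^{13} k³ = [13×14/2]² = 91² = 8281
∑_{k=1}^{9} k³ = [9×10/2]² = 45² = 2025
∑_{k=10}^{13} k³ = 8281 - 2025 = 6256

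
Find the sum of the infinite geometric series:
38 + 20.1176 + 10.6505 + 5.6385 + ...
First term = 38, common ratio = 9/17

For |r| < 1, S = a / (1 - r)
S = 38 / (1 - (9/17))
S = 38 / (8/17)
S = 323/4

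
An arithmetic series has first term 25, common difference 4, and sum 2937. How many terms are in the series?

Using S = n/2 × [2a + (n-1)d]
2937 = n/2 × [2(25) + (n-1)(4)]
2937 = n/2 × [50 + 4n - 4]
5874 = n × [46 + 4n]
4n² + (46)n - 5874 = 0
Discriminant: Δ = (46)² - 4(4)(-5874) = 2116 + 93984 = 96100
√Δ = 310
n = [-(46) + √Δ] / (2·4) = (-46 + 310) / 8 = 264 / 8 = 33
(The negative root is discarded since n must be a positive integer.)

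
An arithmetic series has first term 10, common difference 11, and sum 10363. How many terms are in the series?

Using S = n/2 × [2a + (n-1)d]
10363 = n/2 × [2(10) + (n-1)(11)]
10363 = n/2 × [20 + 11n - 11]
20726 = n × [9 + 11n]
11n² + (9)n - 20726 = 0
Discriminant: Δ = (9)² - 4(11)(-20726) = 81 + 911944 = 912025
√Δ = 955
n = [-(9) + √Δ] / (2·11) = (-9 + 955) / 22 = 946 / 22 = 43
(The negative root is discarded since n must be a positive integer.)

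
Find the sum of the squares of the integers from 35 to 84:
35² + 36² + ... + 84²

Use ∑_{k=1}^{n} k² = n(n+1)(2n+1)/6, then subtract the first 34 terms.
∑_{k=1}^{84} k² = 84×85×169/6 = 201110
∑_{k=1}^{34} k² = 34×35×69/6 = 13685
∑_{k=35}^{84} k² = 201110 - 13685 = 187425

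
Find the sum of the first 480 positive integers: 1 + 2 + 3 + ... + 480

Formula: ∑k = n(n+1)/2
= 480×481/2
= 230880/2
= 115440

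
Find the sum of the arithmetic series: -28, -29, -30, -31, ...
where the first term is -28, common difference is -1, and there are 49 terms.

Sₙ = n/2 × (first + last)
Last term = a + (n-1)d = -28 + (49-1)×(-1) = -76
S_49 = 49/2 × (-28 + (-76))
S_49 = 49/2 × (-104) = -2548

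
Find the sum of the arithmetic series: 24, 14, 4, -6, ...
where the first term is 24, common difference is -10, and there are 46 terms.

Sₙ = n/2 × (first + last)
Last term = a + (n-1)d = 24 + (46-1)×(-10) = -426
S_46 = 46/2 × (24 + (-426))
S_46 = 46/2 × (-402) = -9246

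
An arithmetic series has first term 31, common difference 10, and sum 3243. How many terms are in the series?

Using S = n/2 × [2a + (n-1)d]
3243 = n/2 × [2(31) + (n-1)(10)]
3243 = n/2 × [62 + 10n - 10]
6486 = n × [52 + 10n]
10n² + (52)n - 6486 = 0
Discriminant: Δ = (52)² - 4(10)(-6486) = 2704 + 259440 = 262144
√Δ = 512
n = [-(52) + √Δ] / (2·10) = (-52 + 512) / 20 = 460 / 20 = 23
(The negative root is discarded since n must be a positive integer.)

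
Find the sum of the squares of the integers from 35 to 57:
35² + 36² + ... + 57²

Use ∑_{k=1}^{n} k² = n(n+1)(2n+1)/6, then subtract the first 34 terms.
∑_{k=1}^{57} k² = 57×58×115/6 = 63365
∑_{k=1}^{34} k² = 34×35×69/6 = 13685
∑_{k=35}^{57} k² = 63365 - 13685 = 49680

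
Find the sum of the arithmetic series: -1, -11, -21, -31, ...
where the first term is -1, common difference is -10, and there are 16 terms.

Sₙ = n/2 × (first + last)
Last term = a + (n-1)d = -1 + (16-1)×(-10) = -151
S_16 = 16/2 × (-1 + (-151))
S_16 = 16/2 × (-152) = -1216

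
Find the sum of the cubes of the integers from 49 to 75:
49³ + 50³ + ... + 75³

Use ∑_{k=1}^{n} k³ = [n(n+1)/2]², then subtract the first 48 terms.
∑_{k=1}^{75} k³ = [75×76/2]² = 2850² = 8122500
∑_{k=1}^{48} k³ = [48×49/2]² = 1176² = 1382976
∑_{k=49}^{75} k³ = 8122500 - 1382976 = 6739524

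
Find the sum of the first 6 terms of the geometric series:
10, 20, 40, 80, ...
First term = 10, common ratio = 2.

Sₙ = a(1 - rⁿ) / (1 - r)
S_6 = 10(1 - 2^6) / (1 - 2)
S_6 = 10(1 - 64) / (-1)
S_6 = 630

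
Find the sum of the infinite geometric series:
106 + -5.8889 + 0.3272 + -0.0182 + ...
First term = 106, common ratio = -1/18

For |r| < 1, S = a / (1 - r)
S = 106 / (1 - (-1/18))
S = 106 / (19/18)
S = 1908/19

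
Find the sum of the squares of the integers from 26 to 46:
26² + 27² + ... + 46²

Use ∑_{k=1}^{n} k² = n(n+1)(2n+1)/6, then subtract the first 25 terms.
∑_{k=1}^{46} k² = 46×47×93/6 = 33511
∑_{k=1}^{25} k² = 25×26×51/6 = 5525
∑_{k=26}^{46} k² = 33511 - 5525 = 27986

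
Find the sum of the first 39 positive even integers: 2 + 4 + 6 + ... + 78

Sum of first n even numbers = n(n+1)
= 39×40
= 1560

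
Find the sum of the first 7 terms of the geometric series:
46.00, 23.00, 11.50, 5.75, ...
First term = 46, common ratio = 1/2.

Sₙ = a(1 - rⁿ) / (1 - r)
S_7 = 46(1 - (1/2)^7) / (1 - (1/2))
S_7 = 46(1 - (1/128)) / (1/2)
S_7 = 2921/32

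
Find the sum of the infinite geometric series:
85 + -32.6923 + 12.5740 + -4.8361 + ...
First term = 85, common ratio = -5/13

For |r| < 1, S = a / (1 - r)
S = 85 / (1 - (-5/13))
S = 85 / (18/13)
S = 1105/18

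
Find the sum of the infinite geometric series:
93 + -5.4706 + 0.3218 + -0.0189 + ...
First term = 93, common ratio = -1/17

For |r| < 1, S = a / (1 - r)
S = 93 / (1 - (-1/17))
S = 93 / (18/17)
S = 527/6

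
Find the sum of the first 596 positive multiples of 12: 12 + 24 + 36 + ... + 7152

Factor out 12: = 12(1 + 2 + ... + 596) = 12 × n(n+1)/2
= 12 × 596×597/2
= 12 × 177906
= 2134872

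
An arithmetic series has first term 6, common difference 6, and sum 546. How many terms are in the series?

Using S = n/2 × [2a + (n-1)d]
546 = n/2 × [2(6) + (n-1)(6)]
546 = n/2 × [12 + 6n - 6]
1092 = n × [6 + 6n]
6n² + (6)n - 1092 = 0
Discriminant: Δ = (6)² - 4(6)(-1092) = 36 + 26208 = 26244
√Δ = 162
n = [-(6) + √Δ] / (2·6) = (-6 + 162) / 12 = 156 / 12 = 13
(The negative root is discarded since n must be a positive integer.)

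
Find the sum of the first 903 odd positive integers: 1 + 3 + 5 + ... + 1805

Sum of first n odd numbers = n²
= 903²
= 815409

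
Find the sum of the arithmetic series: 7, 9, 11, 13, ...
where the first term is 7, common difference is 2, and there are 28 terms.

Sₙ = n/2 × (first + last)
Last term = a + (n-1)d = 7 + (28-1)×2 = 61
S_28 = 28/2 × (7 + 61)
S_28 = 28/2 × 68 = 952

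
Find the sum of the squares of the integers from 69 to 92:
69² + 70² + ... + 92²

Use ∑_{k=1}^{n} k² = n(n+1)(2n+1)/6, then subtract the first 68 terms.
∑_{k=1}^{92} k² = 92×93×185/6 = 263810
∑_{k=1}^{68} k² = 68×69×137/6 = 107134
∑_{k=69}^{92} k² = 263810 - 107134 = 156676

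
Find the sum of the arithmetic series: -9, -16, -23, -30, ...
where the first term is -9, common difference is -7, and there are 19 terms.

Sₙ = n/2 × (first + last)
Last term = a + (n-1)d = -9 + (19-1)×(-7) = -135
S_19 = 19/2 × (-9 + (-135))
S_19 = 19/2 × (-144) = -1368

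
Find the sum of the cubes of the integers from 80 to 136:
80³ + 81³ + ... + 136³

Use ∑_{k=1}^{n} k³ = [n(n+1)/2]², then subtract the first 79 terms.
∑_{k=1}^{136} k³ = [136×137/2]² = 9316² = 86787856
∑_{k=1}^{79} k³ = [79×80/2]² = 3160² = 9985600
∑_{k=80}^{136} k³ = 86787856 - 9985600 = 76802256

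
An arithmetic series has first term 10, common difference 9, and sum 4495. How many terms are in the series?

Using S = n/2 × [2a + (n-1)d]
4495 = n/2 × [2(10) + (n-1)(9)]
4495 = n/2 × [20 + 9n - 9]
8990 = n × [11 + 9n]
9n² + (11)n - 8990 = 0
Discriminant: Δ = (11)² - 4(9)(-8990) = 121 + 323640 = 323761
√Δ = 569
n = [-(11) + √Δ] / (2·9) = (-11 + 569) / 18 = 558 / 18 = 31
(The negative root is discarded since n must be a positive integer.)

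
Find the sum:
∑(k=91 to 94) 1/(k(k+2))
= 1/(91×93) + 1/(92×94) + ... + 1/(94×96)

Partial fractions: 1/(k(k+2)) = (1/2)[1/k - 1/(k+2)]
Telescoping leaves the first two and last two terms:
= (1/2)[1/91 + 1/92 - 1/95 - 1/96]
= 17477/38176320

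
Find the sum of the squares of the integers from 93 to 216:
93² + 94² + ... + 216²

Use ∑_{k=1}^{n} k² = n(n+1)(2n+1)/6, then subtract the first 92 terms.
∑_{k=1}^{216} k² = 216×217×433/6 = 3382596
∑_{k=1}^{92} k² = 92×93×185/6 = 263810
∑_{k=93}^{216} k² = 3382596 - 263810 = 3118786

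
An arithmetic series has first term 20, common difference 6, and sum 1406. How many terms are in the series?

Using S = n/2 × [2a + (n-1)d]
1406 = n/2 × [2(20) + (n-1)(6)]
1406 = n/2 × [40 + 6n - 6]
2812 = n × [34 + 6n]
6n² + (34)n - 2812 = 0
Discriminant: Δ = (34)² - 4(6)(-2812) = 1156 + 67488 = 68644
√Δ = 262
n = [-(34) + √Δ] / (2·6) = (-34 + 262) / 12 = 228 / 12 = 19
(The negative root is discarded since n must be a positive integer.)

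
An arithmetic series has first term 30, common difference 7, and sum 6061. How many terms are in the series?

Using S = n/2 × [2a + (n-1)d]
6061 = n/2 × [2(30) + (n-1)(7)]
6061 = n/2 × [60 + 7n - 7]
12122 = n × [53 + 7n]
7n² + (53)n - 12122 = 0
Discriminant: Δ = (53)² - 4(7)(-12122) = 2809 + 339416 = 342225
√Δ = 585
n = [-(53) + √Δ] / (2·7) = (-53 + 585) / 14 = 532 / 14 = 38
(The negative root is discarded since n must be a positive integer.)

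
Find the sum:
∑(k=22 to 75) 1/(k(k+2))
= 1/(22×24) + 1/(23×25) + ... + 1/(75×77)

Partial fractions: 1/(k(k+2)) = (1/2)[1/k - 1/(k+2)]
Telescoping leaves the first two and last two terms:
= (1/2)[1/22 + 1/23 - 1/76 - 1/77]
= 8451/269192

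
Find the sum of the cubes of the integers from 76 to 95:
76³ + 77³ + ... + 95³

Use ∑_{k=1}^{n} k³ = [n(n+1)/2]², then subtract the first 75 terms.
∑_{k=1}^{95} k³ = [95×96/2]² = 4560² = 20793600
∑_{k=1}^{75} k³ = [75×76/2]² = 2850² = 8122500
∑_{k=76}^{95} k³ = 20793600 - 8122500 = 12671100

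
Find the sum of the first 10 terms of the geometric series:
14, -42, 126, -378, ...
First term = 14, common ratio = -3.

Sₙ = a(1 - rⁿ) / (1 - r)
S_10 = 14(1 - (-3)^10) / (1 - (-3))
S_10 = 14(1 - 59049) / (4)
S_10 = -206668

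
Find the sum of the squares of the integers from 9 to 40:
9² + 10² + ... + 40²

Use ∑_{k=1}^{n} k² = n(n+1)(2n+1)/6, then subtract the first 8 terms.
∑_{k=1}^{40} k² = 40×41×81/6 = 22140
∑_{k=1}^{8} k² = 8×9×17/6 = 204
∑_{k=9}^{40} k² = 22140 - 204 = 21936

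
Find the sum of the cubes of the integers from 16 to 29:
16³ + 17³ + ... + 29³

Use ∑_{k=1}^{n} k³ = [n(n+1)/2]², then subtract the first 15 terms.
∑_{k=1}^{29} k³ = [29×30/2]² = 435² = 189225
∑_{k=1}^{15} k³ = [15×16/2]² = 120² = 14400
∑_{k=16}^{29} k³ = 189225 - 14400 = 174825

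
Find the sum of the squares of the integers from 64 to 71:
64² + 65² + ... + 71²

Use ∑_{k=1}^{n} k² = n(n+1)(2n+1)/6, then subtract the first 63 terms.
∑_{k=1}^{71} k² = 71×72×143/6 = 121836
∑_{k=1}^{63} k² = 63×64×127/6 = 85344
∑_{k=64}^{71} k² = 121836 - 85344 = 36492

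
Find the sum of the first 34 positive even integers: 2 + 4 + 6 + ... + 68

Sum of first n even numbers = n(n+1)
= 34×35
= 1190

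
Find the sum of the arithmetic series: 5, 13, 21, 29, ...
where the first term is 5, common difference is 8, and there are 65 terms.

Sₙ = n/2 × (first + last)
Last term = a + (n-1)d = 5 + (65-1)×8 = 517
S_65 = 65/2 × (5 + 517)
S_65 = 65/2 × 522 = 16965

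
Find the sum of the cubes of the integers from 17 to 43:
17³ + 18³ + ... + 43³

Use ∑_{k=1}^{n} k³ = [n(n+1)/2]², then subtract the first 16 terms.
∑_{k=1}^{43} k³ = [43×44/2]² = 946² = 894916
∑_{k=1}^{16} k³ = [16×17/2]² = 136² = 18496
∑_{k=17}^{43} k³ = 894916 - 18496 = 876420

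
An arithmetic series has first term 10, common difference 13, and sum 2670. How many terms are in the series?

Using S = n/2 × [2a + (n-1)d]
2670 = n/2 × [2(10) + (n-1)(13)]
2670 = n/2 × [20 + 13n - 13]
5340 = n × [7 + 13n]
13n² + (7)n - 5340 = 0
Discriminant: Δ = (7)² - 4(13)(-5340) = 49 + 277680 = 277729
√Δ = 527
n = [-(7) + √Δ] / (2·13) = (-7 + 527) / 26 = 520 / 26 = 20
(The negative root is discarded since n must be a positive integer.)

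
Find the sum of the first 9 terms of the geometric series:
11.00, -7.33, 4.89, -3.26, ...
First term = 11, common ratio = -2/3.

Sₙ = a(1 - rⁿ) / (1 - r)
S_9 = 11(1 - (-2/3)^9) / (1 - (-2/3))
S_9 = 11(1 - (-512/19683)) / (5/3)
S_9 = 44429/6561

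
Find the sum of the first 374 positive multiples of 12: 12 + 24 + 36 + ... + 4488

Factor out 12: = 12(1 + 2 + ... + 374) = 12 × n(n+1)/2
= 12 × 374×375/2
= 12 × 70125
= 841500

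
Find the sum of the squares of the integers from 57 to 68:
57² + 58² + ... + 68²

Use ∑_{k=1}^{n} k² = n(n+1)(2n+1)/6, then subtract the first 56 terms.
∑_{k=1}^{68} k² = 68×69×137/6 = 107134
∑_{k=1}^{56} k² = 56×57×113/6 = 60116
∑_{k=57}^{68} k² = 107134 - 60116 = 47018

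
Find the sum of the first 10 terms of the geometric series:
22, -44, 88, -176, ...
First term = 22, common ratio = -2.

Sₙ = a(1 - rⁿ) / (1 - r)
S_10 = 22(1 - (-2)^10) / (1 - (-2))
S_10 = 22(1 - 1024) / (3)
S_10 = -7502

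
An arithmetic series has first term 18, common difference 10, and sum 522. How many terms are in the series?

Using S = n/2 × [2a + (n-1)d]
522 = n/2 × [2(18) + (n-1)(10)]
522 = n/2 × [36 + 10n - 10]
1044 = n × [26 + 10n]
10n² + (26)n - 1044 = 0
Discriminant: Δ = (26)² - 4(10)(-1044) = 676 + 41760 = 42436
√Δ = 206
n = [-(26) + √Δ] / (2·10) = (-26 + 206) / 20 = 180 / 20 = 9
(The negative root is discarded since n must be a positive integer.)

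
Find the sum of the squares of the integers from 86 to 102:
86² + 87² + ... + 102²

Use ∑_{k=1}^{n} k² = n(n+1)(2n+1)/6, then subtract the first 85 terms.
∑_{k=1}^{102} k² = 102×103×205/6 = 358955
∑_{k=1}^{85} k² = 85×86×171/6 = 208335
∑_{k=86}^{102} k² = 358955 - 208335 = 150620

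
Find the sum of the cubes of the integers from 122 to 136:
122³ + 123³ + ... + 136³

Use ∑_{k=1}^{n} k³ = [n(n+1)/2]², then subtract the first 121 terms.
∑_{k=1}^{136} k³ = [136×137/2]² = 9316² = 86787856
∑_{k=1}^{121} k³ = [121×122/2]² = 7381² = 54479161
∑_{k=122}^{136} k³ = 86787856 - 54479161 = 32308695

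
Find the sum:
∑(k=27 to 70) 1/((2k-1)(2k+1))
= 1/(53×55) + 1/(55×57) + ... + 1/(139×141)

Partial fractions: 1/((2k-1)(2k+1)) = (1/2)[1/(2k-1) - 1/(2k+1)]
The series telescopes:
= (1/2)[1/53 - 1/141]
= 44/7473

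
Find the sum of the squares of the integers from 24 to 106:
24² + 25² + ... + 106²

Use ∑_{k=1}^{n} k² = n(n+1)(2n+1)/6, then subtract the first 23 terms.
∑_{k=1}^{106} k² = 106×107×213/6 = 402641
∑_{k=1}^{23} k² = 23×24×47/6 = 4324
∑_{k=24}^{106} k² = 402641 - 4324 = 398317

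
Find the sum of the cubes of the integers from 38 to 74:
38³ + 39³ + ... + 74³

Use ∑_{k=1}^{n} k³ = [n(n+1)/2]², then subtract the first 37 terms.
∑_{k=1}^{74} k³ = [74×75/2]² = 2775² = 7700625
∑_{k=1}^{37} k³ = [37×38/2]² = 703² = 494209
∑_{k=38}^{74} k³ = 7700625 - 494209 = 7206416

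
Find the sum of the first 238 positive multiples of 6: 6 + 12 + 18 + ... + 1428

Factor out 6: = 6(1 + 2 + ... + 238) = 6 × n(n+1)/2
= 6 × 238×239/2
= 6 × 28441
= 170646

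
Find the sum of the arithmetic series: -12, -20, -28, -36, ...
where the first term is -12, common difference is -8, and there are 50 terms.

Sₙ = n/2 × (first + last)
Last term = a + (n-1)d = -12 + (50-1)×(-8) = -404
S_50 = 50/2 × (-12 + (-404))
S_50 = 50/2 × (-416) = -10400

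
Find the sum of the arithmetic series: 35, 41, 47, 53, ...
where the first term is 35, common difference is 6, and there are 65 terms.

Sₙ = n/2 × (first + last)
Last term = a + (n-1)d = 35 + (65-1)×6 = 419
S_65 = 65/2 × (35 + 419)
S_65 = 65/2 × 454 = 14755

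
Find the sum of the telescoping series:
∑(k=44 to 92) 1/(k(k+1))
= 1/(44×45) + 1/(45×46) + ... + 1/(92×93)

Partial fractions: 1/(k(k+1)) = 1/k - 1/(k+1)
The series telescopes:
= (1/44 - 1/45) + (1/45 - 1/46) + ... + (1/92 - 1/93)
= 1/44 - 1/93
= 49/4092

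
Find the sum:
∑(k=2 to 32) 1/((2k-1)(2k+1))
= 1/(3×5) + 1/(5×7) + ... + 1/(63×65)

Partial fractions: 1/((2k-1)(2k+1)) = (1/2)[1/(2k-1) - 1/(2k+1)]
The series telescopes:
= (1/2)[1/3 - 1/65]
= 31/195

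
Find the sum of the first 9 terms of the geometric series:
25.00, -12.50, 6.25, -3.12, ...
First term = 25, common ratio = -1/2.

Sₙ = a(1 - rⁿ) / (1 - r)
S_9 = 25(1 - (-1/2)^9) / (1 - (-1/2))
S_9 = 25(1 - (-1/512)) / (3/2)
S_9 = 4275/256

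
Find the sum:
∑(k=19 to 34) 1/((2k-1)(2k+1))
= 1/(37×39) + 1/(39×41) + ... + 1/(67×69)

Partial fractions: 1/((2k-1)(2k+1)) = (1/2)[1/(2k-1) - 1/(2k+1)]
The series telescopes:
= (1/2)[1/37 - 1/69]
= 16/2553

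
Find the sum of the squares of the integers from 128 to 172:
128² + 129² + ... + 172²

Use ∑_{k=1}^{n} k² = n(n+1)(2n+1)/6, then subtract the first 127 terms.
∑_{k=1}^{172} k² = 172×173×345/6 = 1710970
∑_{k=1}^{127} k² = 127×128×255/6 = 690880
∑_{k=128}^{172} k² = 1710970 - 690880 = 1020090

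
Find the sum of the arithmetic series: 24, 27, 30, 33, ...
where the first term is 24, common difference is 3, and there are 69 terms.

Sₙ = n/2 × (first + last)
Last term = a + (n-1)d = 24 + (69-1)×3 = 228
S_69 = 69/2 × (24 + 228)
S_69 = 69/2 × 252 = 8694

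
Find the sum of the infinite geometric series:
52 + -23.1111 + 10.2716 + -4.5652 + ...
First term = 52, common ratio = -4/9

For |r| < 1, S = a / (1 - r)
S = 52 / (1 - (-4/9))
S = 52 / (13/9)
S = 36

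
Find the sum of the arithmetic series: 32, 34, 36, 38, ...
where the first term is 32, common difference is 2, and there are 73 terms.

Sₙ = n/2 × (first + last)
Last term = a + (n-1)d = 32 + (73-1)×2 = 176
S_73 = 73/2 × (32 + 176)
S_73 = 73/2 × 208 = 7592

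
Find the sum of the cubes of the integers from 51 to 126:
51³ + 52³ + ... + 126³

Use ∑_{k=1}^{n} k³ = [n(n+1)/2]², then subtract the first 50 terms.
∑_{k=1}^{126} k³ = [126×127/2]² = 8001² = 64016001
∑_{k=1}^{50} k³ = [50×51/2]² = 1275² = 1625625
∑_{k=51}^{126} k³ = 64016001 - 1625625 = 62390376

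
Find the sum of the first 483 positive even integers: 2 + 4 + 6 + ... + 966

Sum of first n even numbers = n(n+1)
= 483×484
= 233772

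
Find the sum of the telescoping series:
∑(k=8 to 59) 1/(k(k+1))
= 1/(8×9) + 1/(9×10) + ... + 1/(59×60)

Partial fractions: 1/(k(k+1)) = 1/k - 1/(k+1)
The series telescopes:
= (1/8 - 1/9) + (1/9 - 1/10) + ... + (1/59 - 1/60)
= 1/8 - 1/60
= 13/120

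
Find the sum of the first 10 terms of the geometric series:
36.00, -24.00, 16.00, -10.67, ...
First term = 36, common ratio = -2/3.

Sₙ = a(1 - rⁿ) / (1 - r)
S_10 = 36(1 - (-2/3)^10) / (1 - (-2/3))
S_10 = 36(1 - (1024/59049)) / (5/3)
S_10 = 46420/2187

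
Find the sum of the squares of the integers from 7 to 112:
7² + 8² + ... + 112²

Use ∑_{k=1}^{n} k² = n(n+1)(2n+1)/6, then subtract the first 6 terms.
∑_{k=1}^{112} k² = 112×113×225/6 = 474600
∑_{k=1}^{6} k² = 6×7×13/6 = 91
∑_{k=7}^{112} k² = 474600 - 91 = 474509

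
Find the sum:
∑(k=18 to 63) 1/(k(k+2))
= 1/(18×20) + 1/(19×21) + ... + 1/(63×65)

Partial fractions: 1/(k(k+2)) = (1/2)[1/k - 1/(k+2)]
Telescoping leaves the first two and last two terms:
= (1/2)[1/18 + 1/19 - 1/64 - 1/65]
= 54901/1422720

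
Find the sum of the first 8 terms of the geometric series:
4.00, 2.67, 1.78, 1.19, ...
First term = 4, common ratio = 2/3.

Sₙ = a(1 - rⁿ) / (1 - r)
S_8 = 4(1 - (2/3)^8) / (1 - (2/3))
S_8 = 4(1 - (256/6561)) / (1/3)
S_8 = 25220/2187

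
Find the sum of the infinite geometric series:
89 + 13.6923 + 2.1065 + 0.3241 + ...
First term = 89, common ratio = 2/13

For |r| < 1, S = a / (1 - r)
S = 89 / (1 - (2/13))
S = 89 / (11/13)
S = 1157/11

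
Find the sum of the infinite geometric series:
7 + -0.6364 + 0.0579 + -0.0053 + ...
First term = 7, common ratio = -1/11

For |r| < 1, S = a / (1 - r)
S = 7 / (1 - (-1/11))
S = 7 / (12/11)
S = 77/12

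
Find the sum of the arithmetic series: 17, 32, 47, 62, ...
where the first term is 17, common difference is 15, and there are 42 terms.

Sₙ = n/2 × (first + last)
Last term = a + (n-1)d = 17 + (42-1)×15 = 632
S_42 = 42/2 × (17 + 632)
S_42 = 42/2 × 649 = 13629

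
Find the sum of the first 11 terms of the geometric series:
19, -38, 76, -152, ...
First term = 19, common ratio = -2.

Sₙ = a(1 - rⁿ) / (1 - r)
S_11 = 19(1 - (-2)^11) / (1 - (-2))
S_11 = 19(1 - (-2048)) / (3)
S_11 = 12977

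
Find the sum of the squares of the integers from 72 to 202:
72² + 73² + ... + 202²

Use ∑_{k=1}^{n} k² = n(n+1)(2n+1)/6, then subtract the first 71 terms.
∑_{k=1}^{202} k² = 202×203×405/6 = 2767905
∑_{k=1}^{71} k² = 71×72×143/6 = 121836
∑_{k=72}^{202} k² = 2767905 - 121836 = 2646069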